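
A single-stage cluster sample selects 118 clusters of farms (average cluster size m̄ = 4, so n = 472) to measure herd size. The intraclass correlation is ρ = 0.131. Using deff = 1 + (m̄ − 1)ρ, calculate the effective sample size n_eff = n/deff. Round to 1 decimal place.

deff = 1 + (4 − 1)·0.131 = 1 + 0.393 = 1.393.
n_eff = 472 / 1.393 = 338.8.

338.8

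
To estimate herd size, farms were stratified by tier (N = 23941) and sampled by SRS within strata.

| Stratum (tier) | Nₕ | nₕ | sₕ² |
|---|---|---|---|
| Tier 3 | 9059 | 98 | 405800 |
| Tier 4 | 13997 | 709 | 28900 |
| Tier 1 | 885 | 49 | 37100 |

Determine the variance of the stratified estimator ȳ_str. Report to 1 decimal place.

600.7

Var(ȳ_str) = Σₕ Wₕ²(1 − fₕ)sₕ²/nₕ with Wₕ = Nₕ/N, N = 23941.
Tier 3: Wₕ = 0.37838854; term = 0.37838854²·(1 − 0.01081797)·405800/98 = 586.45964.
Tier 4: Wₕ = 0.58464559; term = 0.58464559²·(1 − 0.05065371)·28900/709 = 13.227008.
Tier 1: Wₕ = 0.03696587; term = 0.03696587²·(1 − 0.05536723)·37100/49 = 0.97733354.
Sum = 600.66398.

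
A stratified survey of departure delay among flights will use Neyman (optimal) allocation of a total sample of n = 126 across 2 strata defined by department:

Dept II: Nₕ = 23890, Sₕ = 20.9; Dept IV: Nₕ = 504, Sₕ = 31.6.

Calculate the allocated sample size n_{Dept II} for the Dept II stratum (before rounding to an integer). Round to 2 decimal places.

122.11

Neyman allocation: nₕ = n·NₕSₕ / Σⱼ NⱼSⱼ.
Σ NⱼSⱼ = 23890·20.9 + 504·31.6 = 515227.4.
n_{Dept II} = 126·23890·20.9 / 515227.4 = 122.11.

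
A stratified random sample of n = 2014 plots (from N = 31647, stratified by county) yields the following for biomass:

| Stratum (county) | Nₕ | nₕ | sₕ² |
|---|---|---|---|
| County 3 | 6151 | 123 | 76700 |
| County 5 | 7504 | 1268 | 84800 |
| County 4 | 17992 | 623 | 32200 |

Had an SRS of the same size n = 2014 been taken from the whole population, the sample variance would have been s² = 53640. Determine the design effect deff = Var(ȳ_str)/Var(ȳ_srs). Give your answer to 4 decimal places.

1.6977

Var(ȳ_str) = Σ Wₕ²(1−fₕ)sₕ²/nₕ with Wₕ = Nₕ/31647:
  County 3: (6151/31647)²·(1−123/6151)·76700/123 = 23.085757
  County 5: (7504/31647)²·(1−1268/7504)·84800/1268 = 3.1247152
  County 4: (17992/31647)²·(1−623/17992)·32200/623 = 16.127126
  → Var(ȳ_str) = 42.337598.
Var(ȳ_srs) = (1 − 2014/31647)·53640/2014 = 24.938618.
deff = 42.337598 / 24.938618 = 1.6977.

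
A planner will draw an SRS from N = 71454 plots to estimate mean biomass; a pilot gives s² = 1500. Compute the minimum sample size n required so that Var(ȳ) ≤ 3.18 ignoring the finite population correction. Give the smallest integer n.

Without fpc, n₀ = s²/D = 1500/3.18 = 471.6981.
Rounding up, n = 472.

472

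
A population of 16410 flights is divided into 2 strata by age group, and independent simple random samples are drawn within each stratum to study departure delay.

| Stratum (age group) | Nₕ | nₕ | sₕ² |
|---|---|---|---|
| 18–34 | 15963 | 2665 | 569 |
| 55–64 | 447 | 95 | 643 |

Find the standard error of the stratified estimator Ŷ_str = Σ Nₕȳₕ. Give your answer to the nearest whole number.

Var(Ŷ_str) = Σₕ Nₕ²(1 − fₕ)sₕ²/nₕ.
18–34: 15963²·(1 − 2665/15963)·569/2665 = 4.5322713 × 10^7.
55–64: 447²·(1 − 95/447)·643/95 = 1.0649704 × 10^6.
Sum = 4.6387683 × 10^7.
SE = √(4.6387683 × 10^7) = 6811.

6811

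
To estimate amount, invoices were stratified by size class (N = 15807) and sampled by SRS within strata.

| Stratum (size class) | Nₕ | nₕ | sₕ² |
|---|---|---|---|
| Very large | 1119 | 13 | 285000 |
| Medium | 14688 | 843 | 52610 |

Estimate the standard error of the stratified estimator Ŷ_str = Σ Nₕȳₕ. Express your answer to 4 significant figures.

Var(Ŷ_str) = Σₕ Nₕ²(1 − fₕ)sₕ²/nₕ.
Very large: 1119²·(1 − 13/1119)·285000/13 = 2.7132307 × 10^10.
Medium: 14688²·(1 − 843/14688)·52610/843 = 1.2691015 × 10^10.
Sum = 3.9823322 × 10^10.
SE = √(3.9823322 × 10^10) = 199600.

199600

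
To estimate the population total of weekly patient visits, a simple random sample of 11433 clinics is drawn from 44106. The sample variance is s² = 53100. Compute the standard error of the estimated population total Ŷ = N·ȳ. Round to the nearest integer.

Var(Ŷ) = N²·Var(ȳ) = N²·(1 − n/N)·s²/n.
f = 11433/44106 = 0.25921643; Var(ȳ) = 0.74078357·53100/11433 = 3.4405324.
Var(Ŷ) = 44106² · 3.4405324 = 6.6930027 × 10^9.
SE(Ŷ) = √(6.6930027 × 10^9) = 81811.

81811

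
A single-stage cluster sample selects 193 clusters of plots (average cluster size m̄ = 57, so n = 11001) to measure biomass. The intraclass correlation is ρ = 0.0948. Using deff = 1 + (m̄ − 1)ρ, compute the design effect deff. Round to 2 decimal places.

6.31

deff = 1 + (57 − 1)·0.0948 = 1 + 5.3088 = 6.3088.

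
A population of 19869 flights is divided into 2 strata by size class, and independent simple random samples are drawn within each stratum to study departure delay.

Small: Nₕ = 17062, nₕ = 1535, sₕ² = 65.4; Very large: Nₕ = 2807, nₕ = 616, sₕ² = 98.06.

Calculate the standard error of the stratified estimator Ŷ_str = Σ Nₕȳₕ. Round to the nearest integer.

Var(Ŷ_str) = Σₕ Nₕ²(1 − fₕ)sₕ²/nₕ.
Small: 17062²·(1 − 1535/17062)·65.4/1535 = 1.1287217 × 10^7.
Very large: 2807²·(1 − 616/2807)·98.06/616 = 979029.93.
Sum = 1.2266247 × 10^7.
SE = √(1.2266247 × 10^7) = 3502.

3502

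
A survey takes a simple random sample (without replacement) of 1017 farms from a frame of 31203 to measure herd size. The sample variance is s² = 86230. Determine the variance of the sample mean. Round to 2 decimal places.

82.03

Under SRS without replacement, Var(ȳ) = (1 − f)·s²/n with f = n/N = 1017/31203 = 0.03259302.
Var(ȳ) = (1 − 0.03259302)·86230/1017 = 0.96740698·84.788594 = 82.025078.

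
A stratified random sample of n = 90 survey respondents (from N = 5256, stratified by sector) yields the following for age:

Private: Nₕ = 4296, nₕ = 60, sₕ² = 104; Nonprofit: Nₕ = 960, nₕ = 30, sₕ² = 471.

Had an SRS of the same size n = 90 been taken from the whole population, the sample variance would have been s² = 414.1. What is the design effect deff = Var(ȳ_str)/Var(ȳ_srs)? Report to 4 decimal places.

0.3647

Var(ȳ_str) = Σ Wₕ²(1−fₕ)sₕ²/nₕ with Wₕ = Nₕ/5256:
  Private: (4296/5256)²·(1−60/4296)·104/60 = 1.1418041
  Nonprofit: (960/5256)²·(1−30/960)·471/30 = 0.50739142
  → Var(ȳ_str) = 1.6491955.
Var(ȳ_srs) = (1 − 90/5256)·414.1/90 = 4.522325.
deff = 1.6491955 / 4.522325 = 0.3647.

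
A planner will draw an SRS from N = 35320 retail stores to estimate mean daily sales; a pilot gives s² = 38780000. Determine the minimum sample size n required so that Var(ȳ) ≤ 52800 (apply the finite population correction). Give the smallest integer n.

Without fpc, n₀ = s²/D = 38780000/52800 = 734.4697.
With fpc, (1 − n/N)·s²/n ≤ D requires n ≥ n₀/(1 + n₀/N) = 734.4697/(1 + 734.4697/35320) = 719.5077.
Rounding up, n = 720.

720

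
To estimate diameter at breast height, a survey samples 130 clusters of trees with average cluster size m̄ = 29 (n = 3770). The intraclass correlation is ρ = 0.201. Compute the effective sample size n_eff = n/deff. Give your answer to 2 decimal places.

568.80

deff = 1 + (29 − 1)·0.201 = 1 + 5.628 = 6.628.
n_eff = 3770 / 6.628 = 568.80.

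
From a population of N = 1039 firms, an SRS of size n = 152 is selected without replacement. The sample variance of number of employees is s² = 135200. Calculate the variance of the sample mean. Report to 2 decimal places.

759.35

Under SRS without replacement, Var(ȳ) = (1 − f)·s²/n with f = n/N = 152/1039 = 0.14629451.
Var(ȳ) = (1 − 0.14629451)·135200/152 = 0.85370549·889.47368 = 759.34856.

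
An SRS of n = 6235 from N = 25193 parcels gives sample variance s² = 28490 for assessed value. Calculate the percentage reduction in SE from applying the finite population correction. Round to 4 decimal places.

13.2526

f = n/N = 6235/25193 = 0.24748938.
SE_no-fpc = √(s²/n) = 2.1376077; SE_fpc = √((1−f)s²/n) = 1.8543184.
Ratio = √(1−f) = 0.86747370. Reduction = 100·(1 − 0.86747370) = 13.2526%.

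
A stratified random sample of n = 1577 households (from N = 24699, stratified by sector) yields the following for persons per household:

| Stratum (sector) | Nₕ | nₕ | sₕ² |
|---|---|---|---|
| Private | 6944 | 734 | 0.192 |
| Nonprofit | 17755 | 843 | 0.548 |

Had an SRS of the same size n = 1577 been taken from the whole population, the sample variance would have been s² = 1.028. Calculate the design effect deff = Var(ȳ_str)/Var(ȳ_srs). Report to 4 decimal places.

0.5546

Var(ȳ_str) = Σ Wₕ²(1−fₕ)sₕ²/nₕ with Wₕ = Nₕ/24699:
  Private: (6944/24699)²·(1−734/6944)·0.192/734 = 1.8490461 × 10^-5
  Nonprofit: (17755/24699)²·(1−843/17755)·0.548/843 = 3.1997046 × 10^-4
  → Var(ȳ_str) = 3.3846092 × 10^-4.
Var(ȳ_srs) = (1 − 1577/24699)·1.028/1577 = 6.1024952 × 10^-4.
deff = (3.3846092 × 10^-4) / (6.1024952 × 10^-4) = 0.5546.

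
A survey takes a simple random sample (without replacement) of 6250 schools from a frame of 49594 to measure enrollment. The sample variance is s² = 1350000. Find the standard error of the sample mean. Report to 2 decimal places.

Under SRS without replacement, Var(ȳ) = (1 − f)·s²/n with f = n/N = 6250/49594 = 0.12602331.
Var(ȳ) = (1 − 0.12602331)·1350000/6250 = 0.87397669·216 = 188.77897.
SE(ȳ) = √(188.77897) = 13.74.

13.74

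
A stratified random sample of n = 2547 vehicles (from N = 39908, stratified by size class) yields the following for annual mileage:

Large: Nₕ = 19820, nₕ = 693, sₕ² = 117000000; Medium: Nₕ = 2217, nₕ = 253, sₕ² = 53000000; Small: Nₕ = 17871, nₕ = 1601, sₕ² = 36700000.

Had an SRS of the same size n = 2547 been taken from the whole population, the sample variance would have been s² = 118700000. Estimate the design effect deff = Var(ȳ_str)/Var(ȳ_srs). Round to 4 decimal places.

Var(ȳ_str) = Σ Wₕ²(1−fₕ)sₕ²/nₕ with Wₕ = Nₕ/39908:
  Large: (19820/39908)²·(1−693/19820)·117000000/693 = 40186.78
  Medium: (2217/39908)²·(1−253/2217)·53000000/253 = 572.72033
  Small: (17871/39908)²·(1−1601/17871)·36700000/1601 = 4184.9591
  → Var(ȳ_str) = 44944.459.
Var(ȳ_srs) = (1 − 2547/39908)·118700000/2547 = 43629.507.
deff = 44944.459 / 43629.507 = 1.0301.

1.0301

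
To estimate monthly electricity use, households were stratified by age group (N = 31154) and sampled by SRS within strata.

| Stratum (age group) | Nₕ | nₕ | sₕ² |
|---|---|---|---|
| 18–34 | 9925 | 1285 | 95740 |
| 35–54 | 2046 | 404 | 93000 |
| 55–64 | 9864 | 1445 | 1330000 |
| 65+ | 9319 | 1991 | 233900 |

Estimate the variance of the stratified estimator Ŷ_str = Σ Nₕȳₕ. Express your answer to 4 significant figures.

9.162 × 10^10

Var(Ŷ_str) = Σₕ Nₕ²(1 − fₕ)sₕ²/nₕ.
18–34: 9925²·(1 − 1285/9925)·95740/1285 = 6.3890245 × 10^9.
35–54: 2046²·(1 − 404/2046)·93000/404 = 7.7335761 × 10^8.
55–64: 9864²·(1 − 1445/9864)·1330000/1445 = 7.6435897 × 10^10.
65+: 9319²·(1 − 1991/9319)·233900/1991 = 8.022574 × 10^9.
Sum = 9.1620853 × 10^10.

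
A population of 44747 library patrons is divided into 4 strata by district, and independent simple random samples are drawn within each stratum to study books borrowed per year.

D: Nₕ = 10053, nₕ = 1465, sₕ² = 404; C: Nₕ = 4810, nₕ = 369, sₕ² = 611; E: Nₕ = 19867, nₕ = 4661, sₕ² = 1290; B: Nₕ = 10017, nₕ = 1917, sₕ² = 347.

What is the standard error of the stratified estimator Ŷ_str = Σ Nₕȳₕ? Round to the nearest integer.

Var(Ŷ_str) = Σₕ Nₕ²(1 − fₕ)sₕ²/nₕ.
D: 10053²·(1 − 1465/10053)·404/1465 = 2.3808468 × 10^7.
C: 4810²·(1 − 369/4810)·611/369 = 3.5370459 × 10^7.
E: 19867²·(1 − 4661/19867)·1290/4661 = 8.3609935 × 10^7.
B: 10017²·(1 − 1917/10017)·347/1917 = 1.4686897 × 10^7.
Sum = 1.5747576 × 10^8.
SE = √(1.5747576 × 10^8) = 12549.

12549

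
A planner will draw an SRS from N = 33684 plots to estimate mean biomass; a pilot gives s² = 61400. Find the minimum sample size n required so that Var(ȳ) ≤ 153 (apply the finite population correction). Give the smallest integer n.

Without fpc, n₀ = s²/D = 61400/153 = 401.3072.
With fpc, (1 − n/N)·s²/n ≤ D requires n ≥ n₀/(1 + n₀/N) = 401.3072/(1 + 401.3072/33684) = 396.5824.
Rounding up, n = 397.

397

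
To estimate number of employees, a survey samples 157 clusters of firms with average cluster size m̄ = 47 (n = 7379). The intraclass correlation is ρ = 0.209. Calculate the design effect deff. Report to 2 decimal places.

deff = 1 + (47 − 1)·0.209 = 1 + 9.614 = 10.614.

10.61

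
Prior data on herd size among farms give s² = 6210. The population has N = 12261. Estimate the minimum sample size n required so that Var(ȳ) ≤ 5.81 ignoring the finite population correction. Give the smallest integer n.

1069

Without fpc, n₀ = s²/D = 6210/5.81 = 1068.8468.
Rounding up, n = 1069.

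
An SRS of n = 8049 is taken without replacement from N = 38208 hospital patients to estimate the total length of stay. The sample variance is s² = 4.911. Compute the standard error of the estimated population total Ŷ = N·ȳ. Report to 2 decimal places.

838.49

Var(Ŷ) = N²·Var(ȳ) = N²·(1 − n/N)·s²/n.
f = 8049/38208 = 0.21066269; Var(ȳ) = 0.78933731·4.911/8049 = 4.8160461 × 10^-4.
Var(Ŷ) = 38208² · (4.8160461 × 10^-4) = 703071.1.
SE(Ŷ) = √(703071.1) = 838.49.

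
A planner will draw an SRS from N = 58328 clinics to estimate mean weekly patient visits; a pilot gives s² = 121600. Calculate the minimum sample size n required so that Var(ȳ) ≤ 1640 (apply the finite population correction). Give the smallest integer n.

Without fpc, n₀ = s²/D = 121600/1640 = 74.1463.
With fpc, (1 − n/N)·s²/n ≤ D requires n ≥ n₀/(1 + n₀/N) = 74.1463/(1 + 74.1463/58328) = 74.0522.
Rounding up, n = 75.

75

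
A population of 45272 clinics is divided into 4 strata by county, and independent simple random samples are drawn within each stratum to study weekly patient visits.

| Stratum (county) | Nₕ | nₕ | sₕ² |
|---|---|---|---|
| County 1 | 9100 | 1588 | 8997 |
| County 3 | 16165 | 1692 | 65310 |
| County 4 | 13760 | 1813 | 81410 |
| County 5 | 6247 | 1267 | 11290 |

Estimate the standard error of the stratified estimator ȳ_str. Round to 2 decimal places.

2.89

Var(ȳ_str) = Σₕ Wₕ²(1 − fₕ)sₕ²/nₕ with Wₕ = Nₕ/N, N = 45272.
County 1: Wₕ = 0.20100725; term = 0.20100725²·(1 − 0.17450549)·8997/1588 = 0.18896651.
County 3: Wₕ = 0.35706397; term = 0.35706397²·(1 − 0.10467058)·65310/1692 = 4.4060988.
County 4: Wₕ = 0.30394063; term = 0.30394063²·(1 − 0.13175872)·81410/1813 = 3.60162.
County 5: Wₕ = 0.13798816; term = 0.13798816²·(1 − 0.20281735)·11290/1267 = 0.13525671.
Sum = 8.331942.
SE = √(8.331942) = 2.89.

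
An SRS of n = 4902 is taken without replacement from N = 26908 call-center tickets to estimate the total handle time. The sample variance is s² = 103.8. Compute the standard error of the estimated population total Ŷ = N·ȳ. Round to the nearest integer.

Var(Ŷ) = N²·Var(ȳ) = N²·(1 − n/N)·s²/n.
f = 4902/26908 = 0.18217630; Var(ȳ) = 0.81782370·103.8/4902 = 0.017317442.
Var(Ŷ) = 26908² · 0.017317442 = 1.2538529 × 10^7.
SE(Ŷ) = √(1.2538529 × 10^7) = 3541.

3541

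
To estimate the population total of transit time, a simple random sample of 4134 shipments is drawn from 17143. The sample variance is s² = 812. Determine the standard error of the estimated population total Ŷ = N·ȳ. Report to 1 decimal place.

Var(Ŷ) = N²·Var(ȳ) = N²·(1 − n/N)·s²/n.
f = 4134/17143 = 0.24114799; Var(ȳ) = 0.75885201·812/4134 = 0.14905366.
Var(Ŷ) = 17143² · 0.14905366 = 4.3804255 × 10^7.
SE(Ŷ) = √(4.3804255 × 10^7) = 6618.5.

6618.5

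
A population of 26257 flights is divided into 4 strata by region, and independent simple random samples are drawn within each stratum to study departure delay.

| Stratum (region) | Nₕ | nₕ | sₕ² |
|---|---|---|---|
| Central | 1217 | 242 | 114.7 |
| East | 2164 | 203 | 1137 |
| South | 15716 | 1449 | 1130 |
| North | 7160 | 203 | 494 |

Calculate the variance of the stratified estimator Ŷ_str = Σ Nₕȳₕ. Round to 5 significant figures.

Var(Ŷ_str) = Σₕ Nₕ²(1 − fₕ)sₕ²/nₕ.
Central: 1217²·(1 − 242/1217)·114.7/242 = 562397.32.
East: 2164²·(1 − 203/2164)·1137/203 = 2.3768363 × 10^7.
South: 15716²·(1 − 1449/15716)·1130/1449 = 1.7485769 × 10^8.
North: 7160²·(1 − 203/7160)·494/203 = 1.2121767 × 10^8.
Sum = 3.2040612 × 10^8.

3.2041 × 10^8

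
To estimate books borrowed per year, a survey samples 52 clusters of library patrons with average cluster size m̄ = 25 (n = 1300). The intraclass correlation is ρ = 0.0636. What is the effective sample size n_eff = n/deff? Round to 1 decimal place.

deff = 1 + (25 − 1)·0.0636 = 1 + 1.5264 = 2.5264.
n_eff = 1300 / 2.5264 = 514.6.

514.6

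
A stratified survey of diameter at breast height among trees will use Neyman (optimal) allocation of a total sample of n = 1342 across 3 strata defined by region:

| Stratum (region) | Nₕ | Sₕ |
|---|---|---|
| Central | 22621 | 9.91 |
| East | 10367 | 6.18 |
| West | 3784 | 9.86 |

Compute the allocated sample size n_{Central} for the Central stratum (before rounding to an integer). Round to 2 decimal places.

924.10

Neyman allocation: nₕ = n·NₕSₕ / Σⱼ NⱼSⱼ.
Σ NⱼSⱼ = 22621·9.91 + 10367·6.18 + 3784·9.86 = 325552.41.
n_{Central} = 1342·22621·9.91 / 325552.41 = 924.10.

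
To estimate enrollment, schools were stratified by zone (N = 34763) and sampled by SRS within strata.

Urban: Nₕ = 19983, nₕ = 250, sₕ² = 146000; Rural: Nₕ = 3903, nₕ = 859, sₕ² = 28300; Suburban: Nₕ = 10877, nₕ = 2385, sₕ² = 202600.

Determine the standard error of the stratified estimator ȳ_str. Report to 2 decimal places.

14.05

Var(ȳ_str) = Σₕ Wₕ²(1 − fₕ)sₕ²/nₕ with Wₕ = Nₕ/N, N = 34763.
Urban: Wₕ = 0.57483531; term = 0.57483531²·(1 − 0.01251063)·146000/250 = 190.56018.
Rural: Wₕ = 0.11227454; term = 0.11227454²·(1 − 0.22008711)·28300/859 = 0.32389331.
Suburban: Wₕ = 0.31289014; term = 0.31289014²·(1 − 0.21927002)·202600/2385 = 6.4928546.
Sum = 197.37693.
SE = √(197.37693) = 14.05.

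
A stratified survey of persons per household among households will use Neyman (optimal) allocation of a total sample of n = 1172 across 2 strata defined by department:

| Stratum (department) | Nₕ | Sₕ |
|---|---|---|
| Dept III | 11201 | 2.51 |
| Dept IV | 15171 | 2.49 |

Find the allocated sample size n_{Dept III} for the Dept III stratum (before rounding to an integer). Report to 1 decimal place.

Neyman allocation: nₕ = n·NₕSₕ / Σⱼ NⱼSⱼ.
Σ NⱼSⱼ = 11201·2.51 + 15171·2.49 = 65890.3.
n_{Dept III} = 1172·11201·2.51 / 65890.3 = 500.1.

500.1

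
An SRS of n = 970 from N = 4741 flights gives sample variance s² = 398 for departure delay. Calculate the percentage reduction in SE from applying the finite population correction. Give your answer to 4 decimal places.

10.8147

f = n/N = 970/4741 = 0.20459819.
SE_no-fpc = √(s²/n) = 0.64055388; SE_fpc = √((1−f)s²/n) = 0.57127992.
Ratio = √(1−f) = 0.89185302. Reduction = 100·(1 − 0.89185302) = 10.8147%.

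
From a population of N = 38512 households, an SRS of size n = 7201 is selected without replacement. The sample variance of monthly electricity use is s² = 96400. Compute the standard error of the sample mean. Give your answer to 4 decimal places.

3.2991

Under SRS without replacement, Var(ȳ) = (1 − f)·s²/n with f = n/N = 7201/38512 = 0.18698068.
Var(ȳ) = (1 − 0.18698068)·96400/7201 = 0.81301932·13.38703 = 10.883914.
SE(ȳ) = √(10.883914) = 3.2991.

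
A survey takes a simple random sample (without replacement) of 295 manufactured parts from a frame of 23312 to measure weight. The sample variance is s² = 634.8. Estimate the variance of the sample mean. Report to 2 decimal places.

Under SRS without replacement, Var(ȳ) = (1 − f)·s²/n with f = n/N = 295/23312 = 0.01265443.
Var(ȳ) = (1 − 0.01265443)·634.8/295 = 0.98734557·2.1518644 = 2.1246338.

2.12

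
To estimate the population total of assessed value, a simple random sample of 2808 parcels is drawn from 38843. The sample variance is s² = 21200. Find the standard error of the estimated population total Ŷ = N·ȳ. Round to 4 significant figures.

102800

Var(Ŷ) = N²·Var(ȳ) = N²·(1 − n/N)·s²/n.
f = 2808/38843 = 0.07229102; Var(ȳ) = 0.92770898·21200/2808 = 7.0040707.
Var(Ŷ) = 38843² · 7.0040707 = 1.0567592 × 10^10.
SE(Ŷ) = √(1.0567592 × 10^10) = 102800.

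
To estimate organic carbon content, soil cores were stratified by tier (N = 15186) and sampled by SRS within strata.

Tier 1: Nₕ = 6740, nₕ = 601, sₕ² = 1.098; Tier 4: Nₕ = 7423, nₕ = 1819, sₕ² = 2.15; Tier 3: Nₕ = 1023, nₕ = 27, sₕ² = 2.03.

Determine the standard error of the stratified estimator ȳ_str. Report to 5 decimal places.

0.02955

Var(ȳ_str) = Σₕ Wₕ²(1 − fₕ)sₕ²/nₕ with Wₕ = Nₕ/N, N = 15186.
Tier 1: Wₕ = 0.44382984; term = 0.44382984²·(1 − 0.08916914)·1.098/601 = 3.2779219 × 10^-4.
Tier 4: Wₕ = 0.48880548; term = 0.48880548²·(1 − 0.24504917)·2.15/1819 = 2.1320459 × 10^-4.
Tier 3: Wₕ = 0.06736468; term = 0.06736468²·(1 − 0.02639296)·2.03/27 = 3.3218533 × 10^-4.
Sum = 8.7318211 × 10^-4.
SE = √(8.7318211 × 10^-4) = 0.02955.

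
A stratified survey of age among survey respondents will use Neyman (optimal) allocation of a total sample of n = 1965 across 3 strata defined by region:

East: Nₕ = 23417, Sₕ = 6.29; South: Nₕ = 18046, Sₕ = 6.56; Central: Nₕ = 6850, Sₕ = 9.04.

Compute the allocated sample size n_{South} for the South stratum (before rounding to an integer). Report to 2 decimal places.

Neyman allocation: nₕ = n·NₕSₕ / Σⱼ NⱼSⱼ.
Σ NⱼSⱼ = 23417·6.29 + 18046·6.56 + 6850·9.04 = 327598.69.
n_{South} = 1965·18046·6.56 / 327598.69 = 710.08.

710.08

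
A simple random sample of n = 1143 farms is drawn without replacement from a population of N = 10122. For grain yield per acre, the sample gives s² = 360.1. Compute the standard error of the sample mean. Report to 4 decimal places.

0.5287

Under SRS without replacement, Var(ȳ) = (1 − f)·s²/n with f = n/N = 1143/10122 = 0.11292235.
Var(ȳ) = (1 − 0.11292235)·360.1/1143 = 0.88707765·0.31504812 = 0.27947215.
SE(ȳ) = √(0.27947215) = 0.5287.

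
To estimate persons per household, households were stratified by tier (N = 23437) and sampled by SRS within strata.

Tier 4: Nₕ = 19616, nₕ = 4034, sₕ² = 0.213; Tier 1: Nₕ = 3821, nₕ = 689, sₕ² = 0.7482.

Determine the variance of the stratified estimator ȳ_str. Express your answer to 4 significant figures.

Var(ȳ_str) = Σₕ Wₕ²(1 − fₕ)sₕ²/nₕ with Wₕ = Nₕ/N, N = 23437.
Tier 4: Wₕ = 0.83696719; term = 0.83696719²·(1 − 0.20564845)·0.213/4034 = 2.9381457 × 10^-5.
Tier 1: Wₕ = 0.16303281; term = 0.16303281²·(1 − 0.18031929)·0.7482/689 = 2.3658828 × 10^-5.
Sum = 5.3040285 × 10^-5.

5.304 × 10^-5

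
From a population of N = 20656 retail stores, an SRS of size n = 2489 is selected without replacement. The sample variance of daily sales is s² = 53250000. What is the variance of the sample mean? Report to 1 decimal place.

18816.2

Under SRS without replacement, Var(ȳ) = (1 − f)·s²/n with f = n/N = 2489/20656 = 0.12049768.
Var(ȳ) = (1 − 0.12049768)·53250000/2489 = 0.87950232·21394.134 = 18816.191.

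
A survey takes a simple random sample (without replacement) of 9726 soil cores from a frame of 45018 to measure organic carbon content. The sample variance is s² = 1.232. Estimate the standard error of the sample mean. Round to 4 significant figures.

Under SRS without replacement, Var(ȳ) = (1 − f)·s²/n with f = n/N = 9726/45018 = 0.21604691.
Var(ȳ) = (1 − 0.21604691)·1.232/9726 = 0.78395309·1.2667078 × 10^-4 = 9.9303948 × 10^-5.
SE(ȳ) = √(9.9303948 × 10^-5) = 0.009965.

0.009965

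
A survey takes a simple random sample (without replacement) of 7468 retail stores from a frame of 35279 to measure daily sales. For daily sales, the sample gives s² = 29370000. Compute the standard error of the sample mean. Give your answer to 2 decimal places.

Under SRS without replacement, Var(ȳ) = (1 − f)·s²/n with f = n/N = 7468/35279 = 0.21168400.
Var(ȳ) = (1 − 0.21168400)·29370000/7468 = 0.78831600·3932.7799 = 3100.2733.
SE(ȳ) = √(3100.2733) = 55.68.

55.68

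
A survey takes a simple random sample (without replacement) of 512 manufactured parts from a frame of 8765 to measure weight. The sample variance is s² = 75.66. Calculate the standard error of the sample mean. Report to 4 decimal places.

Under SRS without replacement, Var(ȳ) = (1 − f)·s²/n with f = n/N = 512/8765 = 0.05841415.
Var(ȳ) = (1 − 0.05841415)·75.66/512 = 0.94158585·0.14777344 = 0.13914138.
SE(ȳ) = √(0.13914138) = 0.3730.

0.3730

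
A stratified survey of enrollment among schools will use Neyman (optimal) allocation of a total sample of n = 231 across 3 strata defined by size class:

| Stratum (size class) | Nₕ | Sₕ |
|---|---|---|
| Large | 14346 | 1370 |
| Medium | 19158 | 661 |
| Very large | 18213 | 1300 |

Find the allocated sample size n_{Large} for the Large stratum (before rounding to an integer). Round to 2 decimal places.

Neyman allocation: nₕ = n·NₕSₕ / Σⱼ NⱼSⱼ.
Σ NⱼSⱼ = 14346·1370 + 19158·661 + 18213·1300 = 5.5994358 × 10^7.
n_{Large} = 231·14346·1370 / (5.5994358 × 10^7) = 81.08.

81.08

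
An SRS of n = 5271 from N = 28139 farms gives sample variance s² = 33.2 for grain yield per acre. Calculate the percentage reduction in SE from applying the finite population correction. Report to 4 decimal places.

f = n/N = 5271/28139 = 0.18732009.
SE_no-fpc = √(s²/n) = 0.079363815; SE_fpc = √((1−f)s²/n) = 0.071545495.
Ratio = √(1−f) = 0.90148761. Reduction = 100·(1 − 0.90148761) = 9.8512%.

9.8512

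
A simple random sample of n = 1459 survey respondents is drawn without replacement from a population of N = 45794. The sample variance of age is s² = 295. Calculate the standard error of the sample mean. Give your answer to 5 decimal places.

Under SRS without replacement, Var(ȳ) = (1 − f)·s²/n with f = n/N = 1459/45794 = 0.03186007.
Var(ȳ) = (1 − 0.03186007)·295/1459 = 0.96813993·0.20219328 = 0.19575139.
SE(ȳ) = √(0.19575139) = 0.44244.

0.44244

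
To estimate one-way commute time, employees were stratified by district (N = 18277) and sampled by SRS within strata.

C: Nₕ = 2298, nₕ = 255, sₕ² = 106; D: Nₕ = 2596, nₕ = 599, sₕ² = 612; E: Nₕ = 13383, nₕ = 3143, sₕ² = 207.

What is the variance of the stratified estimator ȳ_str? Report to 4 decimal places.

Var(ȳ_str) = Σₕ Wₕ²(1 − fₕ)sₕ²/nₕ with Wₕ = Nₕ/N, N = 18277.
C: Wₕ = 0.12573179; term = 0.12573179²·(1 − 0.11096606)·106/255 = 0.0058421708.
D: Wₕ = 0.14203644; term = 0.14203644²·(1 − 0.23073960)·612/599 = 0.015856142.
E: Wₕ = 0.73223177; term = 0.73223177²·(1 − 0.23485018)·207/3143 = 0.027019019.
Sum = 0.048717332.

0.0487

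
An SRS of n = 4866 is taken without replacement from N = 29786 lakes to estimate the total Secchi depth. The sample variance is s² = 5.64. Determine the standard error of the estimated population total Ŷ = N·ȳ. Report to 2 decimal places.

927.54

Var(Ŷ) = N²·Var(ȳ) = N²·(1 − n/N)·s²/n.
f = 4866/29786 = 0.16336534; Var(ȳ) = 0.83663466·5.64/4866 = 9.6971218 × 10^-4.
Var(Ŷ) = 29786² · (9.6971218 × 10^-4) = 860334.27.
SE(Ŷ) = √(860334.27) = 927.54.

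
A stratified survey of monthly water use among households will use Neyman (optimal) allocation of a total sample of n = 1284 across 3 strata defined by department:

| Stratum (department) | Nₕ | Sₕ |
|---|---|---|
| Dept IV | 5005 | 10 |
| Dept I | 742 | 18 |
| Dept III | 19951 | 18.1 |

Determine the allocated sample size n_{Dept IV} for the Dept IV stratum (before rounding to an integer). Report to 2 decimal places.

Neyman allocation: nₕ = n·NₕSₕ / Σⱼ NⱼSⱼ.
Σ NⱼSⱼ = 5005·10 + 742·18 + 19951·18.1 = 424519.1.
n_{Dept IV} = 1284·5005·10 / 424519.1 = 151.38.

151.38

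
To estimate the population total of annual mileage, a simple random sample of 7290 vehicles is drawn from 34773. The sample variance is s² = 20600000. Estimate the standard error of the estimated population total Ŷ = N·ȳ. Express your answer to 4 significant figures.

1.643 × 10^6

Var(Ŷ) = N²·Var(ȳ) = N²·(1 − n/N)·s²/n.
f = 7290/34773 = 0.20964541; Var(ȳ) = 0.79035459·20600000/7290 = 2233.3751.
Var(Ŷ) = 34773² · 2233.3751 = 2.7005113 × 10^12.
SE(Ŷ) = √(2.7005113 × 10^12) = 1.643 × 10^6.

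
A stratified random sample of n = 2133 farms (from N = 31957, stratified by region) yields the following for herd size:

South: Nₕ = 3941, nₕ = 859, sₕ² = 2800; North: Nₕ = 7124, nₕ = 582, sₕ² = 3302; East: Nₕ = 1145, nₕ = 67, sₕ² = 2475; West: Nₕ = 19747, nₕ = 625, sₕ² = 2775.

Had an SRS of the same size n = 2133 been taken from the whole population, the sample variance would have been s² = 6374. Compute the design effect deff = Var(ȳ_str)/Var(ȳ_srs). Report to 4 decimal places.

0.7114

Var(ȳ_str) = Σ Wₕ²(1−fₕ)sₕ²/nₕ with Wₕ = Nₕ/31957:
  South: (3941/31957)²·(1−859/3941)·2800/859 = 0.038767869
  North: (7124/31957)²·(1−582/7124)·3302/582 = 0.25891459
  East: (1145/31957)²·(1−67/1145)·2475/67 = 0.044647037
  West: (19747/31957)²·(1−625/19747)·2775/625 = 1.6416683
  → Var(ȳ_str) = 1.9839978.
Var(ȳ_srs) = (1 − 2133/31957)·6374/2133 = 2.7888239.
deff = 1.9839978 / 2.7888239 = 0.7114.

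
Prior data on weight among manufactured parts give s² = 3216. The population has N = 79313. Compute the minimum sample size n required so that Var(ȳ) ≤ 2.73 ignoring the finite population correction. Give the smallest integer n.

Without fpc, n₀ = s²/D = 3216/2.73 = 1178.0220.
Rounding up, n = 1179.

1179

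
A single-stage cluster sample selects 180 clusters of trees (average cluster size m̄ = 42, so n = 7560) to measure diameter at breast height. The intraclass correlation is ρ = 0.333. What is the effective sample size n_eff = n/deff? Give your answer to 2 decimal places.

deff = 1 + (42 − 1)·0.333 = 1 + 13.653 = 14.653.
n_eff = 7560 / 14.653 = 515.94.

515.94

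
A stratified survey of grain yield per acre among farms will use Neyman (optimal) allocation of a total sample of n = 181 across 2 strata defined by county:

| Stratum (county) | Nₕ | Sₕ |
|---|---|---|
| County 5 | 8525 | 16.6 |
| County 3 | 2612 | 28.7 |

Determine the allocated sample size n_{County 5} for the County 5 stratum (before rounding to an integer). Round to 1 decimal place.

118.3

Neyman allocation: nₕ = n·NₕSₕ / Σⱼ NⱼSⱼ.
Σ NⱼSⱼ = 8525·16.6 + 2612·28.7 = 216479.4.
n_{County 5} = 181·8525·16.6 / 216479.4 = 118.3.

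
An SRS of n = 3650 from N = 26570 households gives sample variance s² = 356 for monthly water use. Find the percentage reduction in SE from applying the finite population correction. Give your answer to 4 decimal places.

f = n/N = 3650/26570 = 0.13737298.
SE_no-fpc = √(s²/n) = 0.31230473; SE_fpc = √((1−f)s²/n) = 0.29006151.
Ratio = √(1−f) = 0.92877717. Reduction = 100·(1 − 0.92877717) = 7.1223%.

7.1223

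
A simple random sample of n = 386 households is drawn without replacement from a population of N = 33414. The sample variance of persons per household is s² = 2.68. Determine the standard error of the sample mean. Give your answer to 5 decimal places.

0.08284

Under SRS without replacement, Var(ȳ) = (1 − f)·s²/n with f = n/N = 386/33414 = 0.01155204.
Var(ȳ) = (1 − 0.01155204)·2.68/386 = 0.98844796·0.0069430052 = 0.0068627993.
SE(ȳ) = √(0.0068627993) = 0.08284.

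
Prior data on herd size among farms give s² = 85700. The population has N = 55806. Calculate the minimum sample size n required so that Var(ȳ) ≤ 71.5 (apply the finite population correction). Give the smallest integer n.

1174

Without fpc, n₀ = s²/D = 85700/71.5 = 1198.6014.
With fpc, (1 − n/N)·s²/n ≤ D requires n ≥ n₀/(1 + n₀/N) = 1198.6014/(1 + 1198.6014/55806) = 1173.3991.
Rounding up, n = 1174.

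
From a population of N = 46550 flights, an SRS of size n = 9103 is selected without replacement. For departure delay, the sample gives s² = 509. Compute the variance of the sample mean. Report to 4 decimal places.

0.0450

Under SRS without replacement, Var(ȳ) = (1 − f)·s²/n with f = n/N = 9103/46550 = 0.19555317.
Var(ȳ) = (1 − 0.19555317)·509/9103 = 0.80444683·0.055915632 = 0.044981153.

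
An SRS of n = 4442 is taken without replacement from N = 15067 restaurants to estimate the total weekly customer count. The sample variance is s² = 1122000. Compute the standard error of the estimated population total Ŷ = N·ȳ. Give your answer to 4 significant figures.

201100

Var(Ŷ) = N²·Var(ȳ) = N²·(1 − n/N)·s²/n.
f = 4442/15067 = 0.29481649; Var(ȳ) = 0.70518351·1122000/4442 = 178.12154.
Var(Ŷ) = 15067² · 178.12154 = 4.043617 × 10^10.
SE(Ŷ) = √(4.043617 × 10^10) = 201100.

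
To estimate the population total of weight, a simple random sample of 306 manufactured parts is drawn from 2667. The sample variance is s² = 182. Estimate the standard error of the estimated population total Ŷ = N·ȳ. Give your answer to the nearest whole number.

1935

Var(Ŷ) = N²·Var(ȳ) = N²·(1 − n/N)·s²/n.
f = 306/2667 = 0.11473566; Var(ȳ) = 0.88526434·182/306 = 0.52652977.
Var(Ŷ) = 2667² · 0.52652977 = 3.7451478 × 10^6.
SE(Ŷ) = √(3.7451478 × 10^6) = 1935.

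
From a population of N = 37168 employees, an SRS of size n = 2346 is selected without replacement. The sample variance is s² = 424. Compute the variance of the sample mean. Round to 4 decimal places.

0.1693

Under SRS without replacement, Var(ȳ) = (1 − f)·s²/n with f = n/N = 2346/37168 = 0.06311881.
Var(ȳ) = (1 − 0.06311881)·424/2346 = 0.93688119·0.18073316 = 0.1693255.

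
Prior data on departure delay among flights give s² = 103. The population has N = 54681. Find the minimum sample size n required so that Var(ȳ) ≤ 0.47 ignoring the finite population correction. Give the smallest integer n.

Without fpc, n₀ = s²/D = 103/0.47 = 219.1489.
Rounding up, n = 220.

220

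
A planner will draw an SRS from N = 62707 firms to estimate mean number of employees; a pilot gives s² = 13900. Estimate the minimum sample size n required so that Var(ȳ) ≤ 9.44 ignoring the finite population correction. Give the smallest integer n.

Without fpc, n₀ = s²/D = 13900/9.44 = 1472.4576.
Rounding up, n = 1473.

1473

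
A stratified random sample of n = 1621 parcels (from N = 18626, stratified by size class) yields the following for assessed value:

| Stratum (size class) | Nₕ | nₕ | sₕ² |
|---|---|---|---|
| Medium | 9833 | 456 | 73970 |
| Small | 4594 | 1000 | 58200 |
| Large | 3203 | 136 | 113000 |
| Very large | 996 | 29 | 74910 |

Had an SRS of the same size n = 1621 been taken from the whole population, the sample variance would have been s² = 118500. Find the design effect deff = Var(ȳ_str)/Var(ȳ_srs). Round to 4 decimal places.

Var(ȳ_str) = Σ Wₕ²(1−fₕ)sₕ²/nₕ with Wₕ = Nₕ/18626:
  Medium: (9833/18626)²·(1−456/9833)·73970/456 = 43.112334
  Small: (4594/18626)²·(1−1000/4594)·58200/1000 = 2.7698283
  Large: (3203/18626)²·(1−136/3203)·113000/136 = 23.527244
  Very large: (996/18626)²·(1−29/996)·74910/29 = 7.1711435
  → Var(ȳ_str) = 76.58055.
Var(ȳ_srs) = (1 − 1621/18626)·118500/1621 = 66.740948.
deff = 76.58055 / 66.740948 = 1.1474.

1.1474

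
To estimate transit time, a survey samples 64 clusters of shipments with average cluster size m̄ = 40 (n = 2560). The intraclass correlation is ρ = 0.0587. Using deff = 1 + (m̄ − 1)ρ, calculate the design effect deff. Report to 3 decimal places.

deff = 1 + (40 − 1)·0.0587 = 1 + 2.2893 = 3.2893.

3.289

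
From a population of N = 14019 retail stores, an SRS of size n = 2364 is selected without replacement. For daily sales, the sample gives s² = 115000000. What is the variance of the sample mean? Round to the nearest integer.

40443

Under SRS without replacement, Var(ȳ) = (1 − f)·s²/n with f = n/N = 2364/14019 = 0.16862829.
Var(ȳ) = (1 − 0.16862829)·115000000/2364 = 0.83137171·48646.362 = 40443.209.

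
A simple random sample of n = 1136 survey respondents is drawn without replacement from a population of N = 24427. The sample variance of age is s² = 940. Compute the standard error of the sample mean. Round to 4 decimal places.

0.8882

Under SRS without replacement, Var(ȳ) = (1 − f)·s²/n with f = n/N = 1136/24427 = 0.04650592.
Var(ȳ) = (1 − 0.04650592)·940/1136 = 0.95349408·0.82746479 = 0.78898278.
SE(ȳ) = √(0.78898278) = 0.8882.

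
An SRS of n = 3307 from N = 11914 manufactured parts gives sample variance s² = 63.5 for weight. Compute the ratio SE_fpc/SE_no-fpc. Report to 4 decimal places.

f = n/N = 3307/11914 = 0.27757260.
SE_no-fpc = √(s²/n) = 0.13857017; SE_fpc = √((1−f)s²/n) = 0.11777873.
Ratio = √(1−f) = 0.84995729.

0.8500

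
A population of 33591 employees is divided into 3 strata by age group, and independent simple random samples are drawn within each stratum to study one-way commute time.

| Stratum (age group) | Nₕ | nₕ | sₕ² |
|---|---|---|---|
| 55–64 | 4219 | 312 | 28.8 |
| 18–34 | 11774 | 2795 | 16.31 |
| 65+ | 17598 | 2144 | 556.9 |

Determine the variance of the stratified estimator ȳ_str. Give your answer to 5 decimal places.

0.06450

Var(ȳ_str) = Σₕ Wₕ²(1 − fₕ)sₕ²/nₕ with Wₕ = Nₕ/N, N = 33591.
55–64: Wₕ = 0.12559912; term = 0.12559912²·(1 − 0.07395117)·28.8/312 = 0.0013484814.
18–34: Wₕ = 0.35051055; term = 0.35051055²·(1 − 0.23738746)·16.31/2795 = 5.4673677 × 10^-4.
65+: Wₕ = 0.52389033; term = 0.52389033²·(1 − 0.12183203)·556.9/2144 = 0.062605255.
Sum = 0.064500473.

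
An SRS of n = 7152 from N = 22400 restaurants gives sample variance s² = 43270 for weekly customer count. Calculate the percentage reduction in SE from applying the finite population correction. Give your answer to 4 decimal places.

17.4946

f = n/N = 7152/22400 = 0.31928571.
SE_no-fpc = √(s²/n) = 2.4596861; SE_fpc = √((1−f)s²/n) = 2.0293742.
Ratio = √(1−f) = 0.82505411. Reduction = 100·(1 − 0.82505411) = 17.4946%.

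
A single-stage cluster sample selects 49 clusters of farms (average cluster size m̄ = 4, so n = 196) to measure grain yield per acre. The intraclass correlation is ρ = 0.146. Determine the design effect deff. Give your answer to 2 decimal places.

1.44

deff = 1 + (4 − 1)·0.146 = 1 + 0.438 = 1.438.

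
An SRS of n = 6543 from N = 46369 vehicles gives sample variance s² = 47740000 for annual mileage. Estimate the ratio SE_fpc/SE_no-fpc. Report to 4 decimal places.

0.9268

f = n/N = 6543/46369 = 0.14110721.
SE_no-fpc = √(s²/n) = 85.418659; SE_fpc = √((1−f)s²/n) = 79.162997.
Ratio = √(1−f) = 0.92676469.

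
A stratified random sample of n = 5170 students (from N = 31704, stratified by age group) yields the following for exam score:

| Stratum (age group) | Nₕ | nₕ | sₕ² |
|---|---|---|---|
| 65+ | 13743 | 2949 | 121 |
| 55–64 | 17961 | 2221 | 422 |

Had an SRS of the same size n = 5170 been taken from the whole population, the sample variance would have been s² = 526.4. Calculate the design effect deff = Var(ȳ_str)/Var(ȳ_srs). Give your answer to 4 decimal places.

Var(ȳ_str) = Σ Wₕ²(1−fₕ)sₕ²/nₕ with Wₕ = Nₕ/31704:
  65+: (13743/31704)²·(1−2949/13743)·121/2949 = 0.0060554502
  55–64: (17961/31704)²·(1−2221/17961)·422/2221 = 0.053440562
  → Var(ȳ_str) = 0.059496012.
Var(ȳ_srs) = (1 − 5170/31704)·526.4/5170 = 0.085214599.
deff = 0.059496012 / 0.085214599 = 0.6982.

0.6982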